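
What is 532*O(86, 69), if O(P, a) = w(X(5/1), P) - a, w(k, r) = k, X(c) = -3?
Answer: -38304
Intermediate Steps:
O(P, a) = -3 - a
532*O(86, 69) = 532*(-3 - 1*69) = 532*(-3 - 69) = 532*(-72) = -38304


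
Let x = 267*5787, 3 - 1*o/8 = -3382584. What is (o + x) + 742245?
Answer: 29348070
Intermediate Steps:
o = 27060696 (o = 24 - 8*(-3382584) = 24 + 27060672 = 27060696)
x = 1545129
(o + x) + 742245 = (27060696 + 1545129) + 742245 = 28605825 + 742245 = 29348070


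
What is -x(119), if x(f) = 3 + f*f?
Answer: -14164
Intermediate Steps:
x(f) = 3 + f**2
-x(119) = -(3 + 119**2) = -(3 + 14161) = -1*14164 = -14164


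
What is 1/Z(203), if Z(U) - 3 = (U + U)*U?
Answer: 1/82421 ≈ 1.2133e-5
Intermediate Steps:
Z(U) = 3 + 2*U² (Z(U) = 3 + (U + U)*U = 3 + (2*U)*U = 3 + 2*U²)
1/Z(203) = 1/(3 + 2*203²) = 1/(3 + 2*41209) = 1/(3 + 82418) = 1/82421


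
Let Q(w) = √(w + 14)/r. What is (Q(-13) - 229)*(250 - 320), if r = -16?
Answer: 128275/8 ≈ 16034.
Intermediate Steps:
Q(w) = -√(14 + w)/16 (Q(w) = √(w + 14)/(-16) = √(14 + w)*(-1/16) = -√(14 + w)/16)
(Q(-13) - 229)*(250 - 320) = (-√(14 - 13)/16 - 229)*(250 - 320) = (-√1/16 - 229)*(-70) = (-1/16*1 - 229)*(-70) = (-1/16 - 229)*(-70) = -3665/16*(-70) = 128275/8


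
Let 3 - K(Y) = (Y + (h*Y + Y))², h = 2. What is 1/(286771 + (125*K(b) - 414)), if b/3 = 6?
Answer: -1/361268 ≈ -2.7680e-6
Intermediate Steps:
b = 18 (b = 3*6 = 18)
K(Y) = 3 - 16*Y² (K(Y) = 3 - (Y + (2*Y + Y))² = 3 - (Y + 3*Y)² = 3 - (4*Y)² = 3 - 16*Y²)
1/(286771 + (125*K(b) - 414)) = 1/(286771 + (125*(3 - 16*18²) - 414)) = 1/(286771 + (125*(3 - 16*324) - 414)) = 1/(286771 + (125*(3 - 5184) - 414)) = 1/(286771 + (125*(-5181) - 414)) = 1/(286771 + (-647625 - 414)) = 1/(286771 - 648039) = 1/(-361268) = -1/361268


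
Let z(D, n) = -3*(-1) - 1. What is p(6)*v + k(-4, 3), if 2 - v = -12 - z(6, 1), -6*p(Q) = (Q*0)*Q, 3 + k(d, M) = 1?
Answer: -2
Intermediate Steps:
k(d, M) = -2 (k(d, M) = -3 + 1 = -2)
z(D, n) = 2 (z(D, n) = 3 - 1 = 2)
p(Q) = 0 (p(Q) = -Q*0*Q/6 = -0*Q = -⅙*0 = 0)
v = 16 (v = 2 - (-12 - 1*2) = 2 - (-12 - 2) = 2 - 1*(-14) = 2 + 14 = 16)
p(6)*v + k(-4, 3) = 0*16 - 2 = 0 - 2 = -2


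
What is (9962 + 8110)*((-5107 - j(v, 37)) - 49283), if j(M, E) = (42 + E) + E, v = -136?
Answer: -985032432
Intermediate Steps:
j(M, E) = 42 + 2*E
(9962 + 8110)*((-5107 - j(v, 37)) - 49283) = (9962 + 8110)*((-5107 - (42 + 2*37)) - 49283) = 18072*((-5107 - (42 + 74)) - 49283) = 18072*((-5107 - 1*116) - 49283) = 18072*((-5107 - 116) - 49283) = 18072*(-5223 - 49283) = 18072*(-54506) = -985032432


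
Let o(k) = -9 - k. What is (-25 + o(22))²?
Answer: 3136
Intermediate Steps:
(-25 + o(22))² = (-25 + (-9 - 1*22))² = (-25 + (-9 - 22))² = (-25 - 31)² = (-56)² = 3136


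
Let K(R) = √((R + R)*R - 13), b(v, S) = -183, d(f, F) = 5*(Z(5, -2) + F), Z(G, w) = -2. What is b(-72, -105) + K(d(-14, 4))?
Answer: -183 + √187 ≈ -169.33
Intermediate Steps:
d(f, F) = -10 + 5*F (d(f, F) = 5*(-2 + F) = -10 + 5*F)
K(R) = √(-13 + 2*R²) (K(R) = √((2*R)*R - 13) = √(2*R² - 13) = √(-13 + 2*R²))
b(-72, -105) + K(d(-14, 4)) = -183 + √(-13 + 2*(-10 + 5*4)²) = -183 + √(-13 + 2*(-10 + 20)²) = -183 + √(-13 + 2*10²) = -183 + √(-13 + 2*100) = -183 + √(-13 + 200) = -183 + √187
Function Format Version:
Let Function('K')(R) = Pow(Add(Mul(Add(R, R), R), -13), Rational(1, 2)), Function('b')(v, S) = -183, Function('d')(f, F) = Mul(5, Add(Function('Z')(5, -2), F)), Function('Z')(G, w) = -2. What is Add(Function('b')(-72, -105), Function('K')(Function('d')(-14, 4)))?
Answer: Add(-183, Pow(187, Rational(1, 2))) ≈ -169.33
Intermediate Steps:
Function('d')(f, F) = Add(-10, Mul(5, F)) (Function('d')(f, F) = Mul(5, Add(-2, F)) = Add(-10, Mul(5, F)))
Function('K')(R) = Pow(Add(-13, Mul(2, Pow(R, 2))), Rational(1, 2)) (Function('K')(R) = Pow(Add(Mul(Mul(2, R), R), -13), Rational(1, 2)) = Pow(Add(Mul(2, Pow(R, 2)), -13), Rational(1, 2)) = Pow(Add(-13, Mul(2, Pow(R, 2))), Rational(1, 2)))
Add(Function('b')(-72, -105), Function('K')(Function('d')(-14, 4))) = Add(-183, Pow(Add(-13, Mul(2, Pow(Add(-10, Mul(5, 4)), 2))), Rational(1, 2))) = Add(-183, Pow(Add(-13, Mul(2, Pow(Add(-10, 20), 2))), Rational(1, 2))) = Add(-183, Pow(Add(-13, Mul(2, Pow(10, 2))), Rational(1, 2))) = Add(-183, Pow(Add(-13, Mul(2, 100)), Rational(1, 2))) = Add(-183, Pow(Add(-13, 200), Rational(1, 2))) = Add(-183, Pow(187, Rational(1, 2)))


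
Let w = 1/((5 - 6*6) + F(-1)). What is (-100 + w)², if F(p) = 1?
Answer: 9006001/900 ≈ 10007.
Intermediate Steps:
w = -1/30 (w = 1/((5 - 6*6) + 1) = 1/((5 - 36) + 1) = 1/(-31 + 1) = 1/(-30) = -1/30 ≈ -0.033333)
(-100 + w)² = (-100 - 1/30)² = (-3001/30)² = 9006001/900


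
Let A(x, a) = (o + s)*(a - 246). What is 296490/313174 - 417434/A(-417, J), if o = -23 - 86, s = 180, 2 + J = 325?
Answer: -64554282343/856061129 ≈ -75.408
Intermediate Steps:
J = 323 (J = -2 + 325 = 323)
o = -109
A(x, a) = -17466 + 71*a (A(x, a) = (-109 + 180)*(a - 246) = 71*(-246 + a) = -17466 + 71*a)
296490/313174 - 417434/A(-417, J) = 296490/313174 - 417434/(-17466 + 71*323) = 296490*(1/313174) - 417434/(-17466 + 22933) = 148245/156587 - 417434/5467 = -64554282343/856061129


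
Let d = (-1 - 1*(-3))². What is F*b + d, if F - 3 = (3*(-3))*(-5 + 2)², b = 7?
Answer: -542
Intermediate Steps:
F = -78 (F = 3 + (3*(-3))*(-5 + 2)² = 3 - 9*(-3)² = 3 - 9*9 = 3 - 81 = -78)
d = 4 (d = (-1 + 3)² = 2² = 4)
F*b + d = -78*7 + 4 = -546 + 4 = -542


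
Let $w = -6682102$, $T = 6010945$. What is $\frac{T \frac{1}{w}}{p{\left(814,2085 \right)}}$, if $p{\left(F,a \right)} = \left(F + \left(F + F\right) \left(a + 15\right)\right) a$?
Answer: $- \frac{1202189}{9528537381777876} \approx -1.2617 \cdot 10^{-10}$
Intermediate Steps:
$p{\left(F,a \right)} = a \left(F + 2 F \left(15 + a\right)\right)$ ($p{\left(F,a \right)} = \left(F + 2 F \left(15 + a\right)\right) a = a \left(F + 2 F \left(15 + a\right)\right)$)
$\frac{T \frac{1}{w}}{p{\left(814,2085 \right)}} = \frac{6010945 \frac{1}{-6682102}}{814 \cdot 2085 \left(31 + 2 \cdot 2085\right)} = \frac{6010945 \left(- \frac{1}{6682102}\right)}{814 \cdot 2085 \left(31 + 4170\right)} = - \frac{6010945}{6682102 \cdot 814 \cdot 2085 \cdot 4201} = - \frac{6010945}{6682102 \cdot 7129895190} = \left(- \frac{6010945}{6682102}\right) \frac{1}{7129895190} = - \frac{1202189}{9528537381777876}$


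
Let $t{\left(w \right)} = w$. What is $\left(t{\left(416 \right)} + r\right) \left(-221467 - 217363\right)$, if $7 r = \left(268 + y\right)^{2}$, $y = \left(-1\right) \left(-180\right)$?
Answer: $-12764687040$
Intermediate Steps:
$y = 180$
$r = 28672$ ($r = \frac{\left(268 + 180\right)^{2}}{7} = \frac{448^{2}}{7} = \frac{1}{7} \cdot 200704 = 28672$)
$\left(t{\left(416 \right)} + r\right) \left(-221467 - 217363\right) = \left(416 + 28672\right) \left(-221467 - 217363\right) = 29088 \left(-438830\right) = -12764687040$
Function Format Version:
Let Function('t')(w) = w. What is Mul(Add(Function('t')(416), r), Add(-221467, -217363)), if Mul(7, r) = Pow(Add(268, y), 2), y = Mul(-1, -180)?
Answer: -12764687040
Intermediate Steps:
y = 180
r = 28672 (r = Mul(Rational(1, 7), Pow(Add(268, 180), 2)) = Mul(Rational(1, 7), Pow(448, 2)) = Mul(Rational(1, 7), 200704) = 28672)
Mul(Add(Function('t')(416), r), Add(-221467, -217363)) = Mul(Add(416, 28672), Add(-221467, -217363)) = Mul(29088, -438830) = -12764687040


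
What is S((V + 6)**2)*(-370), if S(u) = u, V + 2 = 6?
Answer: -37000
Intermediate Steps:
V = 4 (V = -2 + 6 = 4)
S((V + 6)**2)*(-370) = (4 + 6)**2*(-370) = 10**2*(-370) = 100*(-370) = -37000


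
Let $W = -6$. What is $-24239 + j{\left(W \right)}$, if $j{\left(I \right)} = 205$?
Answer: $-24034$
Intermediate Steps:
$-24239 + j{\left(W \right)} = -24239 + 205 = -24034$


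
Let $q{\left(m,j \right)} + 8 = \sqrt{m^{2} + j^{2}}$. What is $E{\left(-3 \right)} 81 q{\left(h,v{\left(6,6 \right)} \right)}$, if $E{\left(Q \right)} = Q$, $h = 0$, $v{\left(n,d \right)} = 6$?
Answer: $486$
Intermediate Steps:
$q{\left(m,j \right)} = -8 + \sqrt{j^{2} + m^{2}}$ ($q{\left(m,j \right)} = -8 + \sqrt{m^{2} + j^{2}} = -8 + \sqrt{j^{2} + m^{2}}$)
$E{\left(-3 \right)} 81 q{\left(h,v{\left(6,6 \right)} \right)} = \left(-3\right) 81 \left(-8 + \sqrt{6^{2} + 0^{2}}\right) = - 243 \left(-8 + \sqrt{36 + 0}\right) = - 243 \left(-8 + \sqrt{36}\right) = - 243 \left(-8 + 6\right) = \left(-243\right) \left(-2\right) = 486$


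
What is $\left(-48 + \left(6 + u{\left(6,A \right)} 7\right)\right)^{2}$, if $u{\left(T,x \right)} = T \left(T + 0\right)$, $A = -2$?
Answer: $44100$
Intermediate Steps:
$u{\left(T,x \right)} = T^{2}$ ($u{\left(T,x \right)} = T T = T^{2}$)
$\left(-48 + \left(6 + u{\left(6,A \right)} 7\right)\right)^{2} = \left(-48 + \left(6 + 6^{2} \cdot 7\right)\right)^{2} = \left(-48 + \left(6 + 36 \cdot 7\right)\right)^{2} = \left(-48 + \left(6 + 252\right)\right)^{2} = \left(-48 + 258\right)^{2} = 210^{2} = 44100$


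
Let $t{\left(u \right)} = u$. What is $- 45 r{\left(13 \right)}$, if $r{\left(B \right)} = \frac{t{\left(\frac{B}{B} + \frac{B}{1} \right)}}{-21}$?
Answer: $30$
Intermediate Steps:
$r{\left(B \right)} = - \frac{1}{21} - \frac{B}{21}$ ($r{\left(B \right)} = \frac{\frac{B}{B} + \frac{B}{1}}{-21} = \left(1 + B 1\right) \left(- \frac{1}{21}\right) = \left(1 + B\right) \left(- \frac{1}{21}\right) = - \frac{1}{21} - \frac{B}{21}$)
$- 45 r{\left(13 \right)} = - 45 \left(- \frac{1}{21} - \frac{13}{21}\right) = \left(-45\right) \left(- \frac{2}{3}\right) = 30$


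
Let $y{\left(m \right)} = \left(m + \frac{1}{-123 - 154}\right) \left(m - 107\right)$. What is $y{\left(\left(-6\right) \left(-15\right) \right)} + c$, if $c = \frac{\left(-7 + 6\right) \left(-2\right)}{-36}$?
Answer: $- \frac{7628551}{4986} \approx -1530.0$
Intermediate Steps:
$y{\left(m \right)} = \left(-107 + m\right) \left(- \frac{1}{277} + m\right)$ ($y{\left(m \right)} = \left(m + \frac{1}{-277}\right) \left(-107 + m\right) = \left(m - \frac{1}{277}\right) \left(-107 + m\right) = \left(- \frac{1}{277} + m\right) \left(-107 + m\right) = \left(-107 + m\right) \left(- \frac{1}{277} + m\right)$)
$c = - \frac{1}{18}$ ($c = - \frac{\left(-1\right) \left(-2\right)}{36} = \left(- \frac{1}{36}\right) 2 = - \frac{1}{18} \approx -0.055556$)
$y{\left(\left(-6\right) \left(-15\right) \right)} + c = \left(\frac{107}{277} + \left(\left(-6\right) \left(-15\right)\right)^{2} - \frac{29640 \left(\left(-6\right) \left(-15\right)\right)}{277}\right) - \frac{1}{18} = \left(\frac{107}{277} + 90^{2} - \frac{2667600}{277}\right) - \frac{1}{18} = \left(\frac{107}{277} + 8100 - \frac{2667600}{277}\right) - \frac{1}{18} = - \frac{423793}{277} - \frac{1}{18} = - \frac{7628551}{4986}$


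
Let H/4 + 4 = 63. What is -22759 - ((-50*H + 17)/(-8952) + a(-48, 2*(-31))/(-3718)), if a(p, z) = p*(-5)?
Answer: -378770828269/16641768 ≈ -22760.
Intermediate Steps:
H = 236 (H = -16 + 4*63 = -16 + 252 = 236)
a(p, z) = -5*p
-22759 - ((-50*H + 17)/(-8952) + a(-48, 2*(-31))/(-3718)) = -22759 - ((-50*236 + 17)/(-8952) - 5*(-48)/(-3718)) = -22759 - ((-11800 + 17)*(-1/8952) + 240*(-1/3718)) = -22759 - (-11783*(-1/8952) - 120/1859) = -22759 - (11783/8952 - 120/1859) = -22759 - 1*20830357/16641768 = -22759 - 20830357/16641768 = -378770828269/16641768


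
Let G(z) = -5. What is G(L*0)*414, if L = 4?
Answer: -2070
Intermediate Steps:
G(L*0)*414 = -5*414 = -2070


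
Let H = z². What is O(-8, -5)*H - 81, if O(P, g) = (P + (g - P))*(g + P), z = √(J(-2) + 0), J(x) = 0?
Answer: -81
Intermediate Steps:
z = 0 (z = √(0 + 0) = √0 = 0)
O(P, g) = g*(P + g)
H = 0 (H = 0² = 0)
O(-8, -5)*H - 81 = -5*(-8 - 5)*0 - 81 = -5*(-13)*0 - 81 = 65*0 - 81 = 0 - 81 = -81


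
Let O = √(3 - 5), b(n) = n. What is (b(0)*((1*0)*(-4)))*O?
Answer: 0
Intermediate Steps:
O = I*√2 (O = √(-2) = I*√2 ≈ 1.4142*I)
(b(0)*((1*0)*(-4)))*O = (0*((1*0)*(-4)))*(I*√2) = (0*(0*(-4)))*(I*√2) = (0*0)*(I*√2) = 0*(I*√2) = 0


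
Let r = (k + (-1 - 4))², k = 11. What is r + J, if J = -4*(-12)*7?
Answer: 372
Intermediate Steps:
r = 36 (r = (11 + (-1 - 4))² = (11 - 5)² = 6² = 36)
J = 336 (J = 48*7 = 336)
r + J = 36 + 336 = 372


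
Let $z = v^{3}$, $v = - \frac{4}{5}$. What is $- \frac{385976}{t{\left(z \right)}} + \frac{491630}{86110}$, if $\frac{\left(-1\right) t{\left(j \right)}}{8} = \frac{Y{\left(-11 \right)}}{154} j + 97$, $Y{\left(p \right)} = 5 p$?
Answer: $\frac{73540725616}{146447277} \approx 502.17$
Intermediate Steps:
$v = - \frac{4}{5}$ ($v = \left(-4\right) \frac{1}{5} = - \frac{4}{5} \approx -0.8$)
$z = - \frac{64}{125}$ ($z = \left(- \frac{4}{5}\right)^{3} = - \frac{64}{125} \approx -0.512$)
$t{\left(j \right)} = -776 + \frac{20 j}{7}$ ($t{\left(j \right)} = - 8 \left(\frac{5 \left(-11\right)}{154} j + 97\right) = - 8 \left(\left(-55\right) \frac{1}{154} j + 97\right) = - 8 \left(- \frac{5 j}{14} + 97\right) = - 8 \left(97 - \frac{5 j}{14}\right) = -776 + \frac{20 j}{7}$)
$- \frac{385976}{t{\left(z \right)}} + \frac{491630}{86110} = - \frac{385976}{-776 + \frac{20}{7} \left(- \frac{64}{125}\right)} + \frac{491630}{86110} = - \frac{385976}{-776 - \frac{256}{175}} + 491630 \cdot \frac{1}{86110} = - \frac{385976}{- \frac{136056}{175}} + \frac{49163}{8611} = \left(-385976\right) \left(- \frac{175}{136056}\right) + \frac{49163}{8611} = \frac{8443225}{17007} + \frac{49163}{8611} = \frac{73540725616}{146447277}$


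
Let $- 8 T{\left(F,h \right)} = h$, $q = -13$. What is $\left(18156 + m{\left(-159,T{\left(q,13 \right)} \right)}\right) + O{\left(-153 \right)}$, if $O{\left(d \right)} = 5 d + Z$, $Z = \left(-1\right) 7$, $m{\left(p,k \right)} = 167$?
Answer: $17551$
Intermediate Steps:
$T{\left(F,h \right)} = - \frac{h}{8}$
$Z = -7$
$O{\left(d \right)} = -7 + 5 d$ ($O{\left(d \right)} = 5 d - 7 = -7 + 5 d$)
$\left(18156 + m{\left(-159,T{\left(q,13 \right)} \right)}\right) + O{\left(-153 \right)} = \left(18156 + 167\right) + \left(-7 + 5 \left(-153\right)\right) = 18323 - 772 = 17551$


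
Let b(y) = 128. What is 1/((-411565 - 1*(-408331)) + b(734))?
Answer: -1/3106 ≈ -0.00032196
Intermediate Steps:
1/((-411565 - 1*(-408331)) + b(734)) = 1/((-411565 - 1*(-408331)) + 128) = 1/((-411565 + 408331) + 128) = 1/(-3234 + 128) = 1/(-3106) = -1/3106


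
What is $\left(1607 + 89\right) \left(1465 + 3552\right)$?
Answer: $8508832$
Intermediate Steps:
$\left(1607 + 89\right) \left(1465 + 3552\right) = 1696 \cdot 5017 = 8508832$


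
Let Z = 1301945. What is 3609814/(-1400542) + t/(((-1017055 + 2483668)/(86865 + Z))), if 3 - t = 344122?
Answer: -25744099860326437/79002042471 ≈ -3.2587e+5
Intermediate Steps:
t = -344119 (t = 3 - 1*344122 = 3 - 344122 = -344119)
3609814/(-1400542) + t/(((-1017055 + 2483668)/(86865 + Z))) = 3609814/(-1400542) - 344119*(86865 + 1301945)/(-1017055 + 2483668) = 3609814*(-1/1400542) - 344119/(1466613/1388810) = -138839/53867 - 344119/(1466613*(1/1388810)) = -138839/53867 - 344119/1466613/1388810 = -138839/53867 - 344119*1388810/1466613 = -138839/53867 - 477915908390/1466613 = -25744099860326437/79002042471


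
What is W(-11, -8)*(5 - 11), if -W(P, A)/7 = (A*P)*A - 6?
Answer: -29820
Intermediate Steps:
W(P, A) = 42 - 7*P*A**2 (W(P, A) = -7*((A*P)*A - 6) = -7*(P*A**2 - 6) = -7*(-6 + P*A**2) = 42 - 7*P*A**2)
W(-11, -8)*(5 - 11) = (42 - 7*(-11)*(-8)**2)*(5 - 11) = (42 - 7*(-11)*64)*(-6) = (42 + 4928)*(-6) = 4970*(-6) = -29820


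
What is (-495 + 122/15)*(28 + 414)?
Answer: -3227926/15 ≈ -2.1520e+5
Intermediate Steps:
(-495 + 122/15)*(28 + 414) = (-495 + 122*(1/15))*442 = (-495 + 122/15)*442 = -7303/15*442 = -3227926/15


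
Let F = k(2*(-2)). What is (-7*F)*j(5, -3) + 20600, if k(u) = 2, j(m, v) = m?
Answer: 20530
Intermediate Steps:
F = 2
(-7*F)*j(5, -3) + 20600 = -7*2*5 + 20600 = -14*5 + 20600 = -70 + 20600 = 20530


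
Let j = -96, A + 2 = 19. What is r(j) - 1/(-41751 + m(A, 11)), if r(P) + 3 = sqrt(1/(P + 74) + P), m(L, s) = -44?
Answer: -125384/41795 + I*sqrt(46486)/22 ≈ -3.0 + 9.8003*I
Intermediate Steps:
A = 17 (A = -2 + 19 = 17)
r(P) = -3 + sqrt(P + 1/(74 + P)) (r(P) = -3 + sqrt(1/(P + 74) + P) = -3 + sqrt(1/(74 + P) + P) = -3 + sqrt(P + 1/(74 + P)))
r(j) - 1/(-41751 + m(A, 11)) = (-3 + sqrt((1 - 96*(74 - 96))/(74 - 96))) - 1/(-41751 - 44) = (-3 + sqrt((1 - 96*(-22))/(-22))) - 1/(-41795) = (-3 + sqrt(-(1 + 2112)/22)) - 1*(-1/41795) = (-3 + sqrt(-1/22*2113)) + 1/41795 = (-3 + sqrt(-2113/22)) + 1/41795 = (-3 + I*sqrt(46486)/22) + 1/41795 = -125384/41795 + I*sqrt(46486)/22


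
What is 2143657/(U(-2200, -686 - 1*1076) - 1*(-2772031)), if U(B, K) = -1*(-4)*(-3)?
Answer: 2143657/2772019 ≈ 0.77332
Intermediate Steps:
U(B, K) = -12 (U(B, K) = 4*(-3) = -12)
2143657/(U(-2200, -686 - 1*1076) - 1*(-2772031)) = 2143657/(-12 - 1*(-2772031)) = 2143657/(-12 + 2772031) = 2143657/2772019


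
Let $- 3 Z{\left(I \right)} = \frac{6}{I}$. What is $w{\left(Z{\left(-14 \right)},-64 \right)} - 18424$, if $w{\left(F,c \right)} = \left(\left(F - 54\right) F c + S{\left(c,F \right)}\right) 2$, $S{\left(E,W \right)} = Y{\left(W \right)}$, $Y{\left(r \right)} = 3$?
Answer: $- \frac{854226}{49} \approx -17433.0$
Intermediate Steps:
$Z{\left(I \right)} = - \frac{2}{I}$ ($Z{\left(I \right)} = - \frac{6 \frac{1}{I}}{3} = - \frac{2}{I}$)
$S{\left(E,W \right)} = 3$
$w{\left(F,c \right)} = 6 + 2 F c \left(-54 + F\right)$ ($w{\left(F,c \right)} = \left(\left(F - 54\right) F c + 3\right) 2 = \left(\left(-54 + F\right) F c + 3\right) 2 = \left(F \left(-54 + F\right) c + 3\right) 2 = \left(F c \left(-54 + F\right) + 3\right) 2 = \left(3 + F c \left(-54 + F\right)\right) 2 = 6 + 2 F c \left(-54 + F\right)$)
$w{\left(Z{\left(-14 \right)},-64 \right)} - 18424 = \left(6 - 108 \left(- \frac{2}{-14}\right) \left(-64\right) + 2 \left(-64\right) \left(- \frac{2}{-14}\right)^{2}\right) - 18424 = \left(6 - 108 \left(\left(-2\right) \left(- \frac{1}{14}\right)\right) \left(-64\right) + 2 \left(-64\right) \left(\left(-2\right) \left(- \frac{1}{14}\right)\right)^{2}\right) - 18424 = \left(6 - \frac{108}{7} \left(-64\right) + 2 \left(-64\right) \left(\frac{1}{7}\right)^{2}\right) - 18424 = \left(6 + \frac{6912}{7} + 2 \left(-64\right) \frac{1}{49}\right) - 18424 = \left(6 + \frac{6912}{7} - \frac{128}{49}\right) - 18424 = \frac{48550}{49} - 18424 = - \frac{854226}{49}$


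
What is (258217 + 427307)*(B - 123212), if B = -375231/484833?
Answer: -13650523802920116/161611 ≈ -8.4465e+10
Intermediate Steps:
B = -125077/161611 (B = -375231*1/484833 = -125077/161611 ≈ -0.77394)
(258217 + 427307)*(B - 123212) = (258217 + 427307)*(-125077/161611 - 123212) = 685524*(-19912539609/161611) = -13650523802920116/161611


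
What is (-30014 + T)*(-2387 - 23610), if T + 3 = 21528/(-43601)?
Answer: 34024684991765/43601 ≈ 7.8036e+8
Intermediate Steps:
T = -152331/43601 (T = -3 + 21528/(-43601) = -3 + 21528*(-1/43601) = -3 - 21528/43601 = -152331/43601 ≈ -3.4938)
(-30014 + T)*(-2387 - 23610) = (-30014 - 152331/43601)*(-2387 - 23610) = -1308792745/43601*(-25997) = 34024684991765/43601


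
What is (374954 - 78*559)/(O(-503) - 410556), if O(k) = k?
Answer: -331352/411059 ≈ -0.80609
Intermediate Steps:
(374954 - 78*559)/(O(-503) - 410556) = (374954 - 78*559)/(-503 - 410556) = (374954 - 43602)/(-411059) = 331352*(-1/411059) = -331352/411059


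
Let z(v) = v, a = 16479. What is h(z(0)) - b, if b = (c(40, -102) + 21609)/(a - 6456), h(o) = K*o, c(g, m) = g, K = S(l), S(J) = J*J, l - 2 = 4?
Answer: -21649/10023 ≈ -2.1599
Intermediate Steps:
l = 6 (l = 2 + 4 = 6)
S(J) = J²
K = 36 (K = 6² = 36)
h(o) = 36*o
b = 21649/10023 (b = (40 + 21609)/(16479 - 6456) = 21649/10023 ≈ 2.1599)
h(z(0)) - b = 36*0 - 1*21649/10023 = 0 - 21649/10023 = -21649/10023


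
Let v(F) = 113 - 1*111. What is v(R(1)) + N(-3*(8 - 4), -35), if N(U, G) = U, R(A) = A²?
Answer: -10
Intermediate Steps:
v(F) = 2 (v(F) = 113 - 111 = 2)
v(R(1)) + N(-3*(8 - 4), -35) = 2 - 3*(8 - 4) = 2 - 3*4 = 2 - 12 = -10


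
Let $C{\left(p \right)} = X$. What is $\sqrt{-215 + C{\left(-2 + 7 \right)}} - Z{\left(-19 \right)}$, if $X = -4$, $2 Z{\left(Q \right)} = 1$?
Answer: $- \frac{1}{2} + i \sqrt{219} \approx -0.5 + 14.799 i$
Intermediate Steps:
$Z{\left(Q \right)} = \frac{1}{2}$ ($Z{\left(Q \right)} = \frac{1}{2} \cdot 1 = \frac{1}{2}$)
$C{\left(p \right)} = -4$
$\sqrt{-215 + C{\left(-2 + 7 \right)}} - Z{\left(-19 \right)} = \sqrt{-215 - 4} - \frac{1}{2} = \sqrt{-219} - \frac{1}{2} = i \sqrt{219} - \frac{1}{2} = - \frac{1}{2} + i \sqrt{219}$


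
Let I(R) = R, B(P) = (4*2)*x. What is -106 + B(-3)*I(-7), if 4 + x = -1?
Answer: 174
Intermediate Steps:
x = -5 (x = -4 - 1 = -5)
B(P) = -40 (B(P) = (4*2)*(-5) = 8*(-5) = -40)
-106 + B(-3)*I(-7) = -106 - 40*(-7) = -106 + 280 = 174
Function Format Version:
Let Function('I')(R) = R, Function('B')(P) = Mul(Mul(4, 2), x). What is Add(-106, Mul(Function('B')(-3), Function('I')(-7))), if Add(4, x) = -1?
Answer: 174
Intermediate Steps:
x = -5 (x = Add(-4, -1) = -5)
Function('B')(P) = -40 (Function('B')(P) = Mul(Mul(4, 2), -5) = Mul(8, -5) = -40)
Add(-106, Mul(Function('B')(-3), Function('I')(-7))) = Add(-106, Mul(-40, -7)) = Add(-106, 280) = 174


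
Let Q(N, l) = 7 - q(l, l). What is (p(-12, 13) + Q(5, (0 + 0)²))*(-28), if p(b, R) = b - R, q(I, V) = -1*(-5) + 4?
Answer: 756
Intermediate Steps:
q(I, V) = 9 (q(I, V) = 5 + 4 = 9)
Q(N, l) = -2 (Q(N, l) = 7 - 1*9 = 7 - 9 = -2)
(p(-12, 13) + Q(5, (0 + 0)²))*(-28) = ((-12 - 1*13) - 2)*(-28) = ((-12 - 13) - 2)*(-28) = (-25 - 2)*(-28) = -27*(-28) = 756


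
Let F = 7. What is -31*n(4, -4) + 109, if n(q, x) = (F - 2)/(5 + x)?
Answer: -46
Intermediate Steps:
n(q, x) = 5/(5 + x) (n(q, x) = (7 - 2)/(5 + x) = 5/(5 + x))
-31*n(4, -4) + 109 = -155/(5 - 4) + 109 = -155/1 + 109 = -155 + 109 = -46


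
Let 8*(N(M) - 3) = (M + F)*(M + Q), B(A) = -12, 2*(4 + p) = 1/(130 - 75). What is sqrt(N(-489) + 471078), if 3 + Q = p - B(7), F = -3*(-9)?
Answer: sqrt(199612590)/20 ≈ 706.42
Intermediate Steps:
p = -439/110 (p = -4 + 1/(2*(130 - 75)) = -4 + (1/2)/55 = -4 + (1/2)*(1/55) = -4 + 1/110 = -439/110 ≈ -3.9909)
F = 27
Q = 551/110 (Q = -3 + (-439/110 - 1*(-12)) = -3 + (-439/110 + 12) = -3 + 881/110 = 551/110 ≈ 5.0091)
N(M) = 3 + (27 + M)*(551/110 + M)/8 (N(M) = 3 + ((M + 27)*(M + 551/110))/8 = 3 + ((27 + M)*(551/110 + M))/8 = 3 + (27 + M)*(551/110 + M)/8)
sqrt(N(-489) + 471078) = sqrt((17517/880 + (1/8)*(-489)**2 + (3521/880)*(-489)) + 471078) = sqrt((17517/880 + (1/8)*239121 - 1721769/880) + 471078) = sqrt((17517/880 + 239121/8 - 1721769/880) + 471078) = sqrt(1118139/40 + 471078) = sqrt(19961259/40) = sqrt(199612590)/20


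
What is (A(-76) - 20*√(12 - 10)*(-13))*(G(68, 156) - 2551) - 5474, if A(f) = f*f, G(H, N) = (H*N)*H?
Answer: 4151742894 + 186886180*√2 ≈ 4.4160e+9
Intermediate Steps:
G(H, N) = N*H²
A(f) = f²
(A(-76) - 20*√(12 - 10)*(-13))*(G(68, 156) - 2551) - 5474 = ((-76)² - 20*√(12 - 10)*(-13))*(156*68² - 2551) - 5474 = (5776 - 20*√2*(-13))*(156*4624 - 2551) - 5474 = (5776 + 260*√2)*(721344 - 2551) - 5474 = (5776 + 260*√2)*718793 - 5474 = (4151748368 + 186886180*√2) - 5474 = 4151742894 + 186886180*√2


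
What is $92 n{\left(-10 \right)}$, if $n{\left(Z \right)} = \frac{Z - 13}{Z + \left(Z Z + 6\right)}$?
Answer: $- \frac{529}{24} \approx -22.042$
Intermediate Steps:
$n{\left(Z \right)} = \frac{-13 + Z}{6 + Z + Z^{2}}$ ($n{\left(Z \right)} = \frac{-13 + Z}{Z + \left(Z^{2} + 6\right)} = \frac{-13 + Z}{Z + \left(6 + Z^{2}\right)} = \frac{-13 + Z}{6 + Z + Z^{2}}$)
$92 n{\left(-10 \right)} = 92 \frac{-13 - 10}{6 - 10 + \left(-10\right)^{2}} = 92 \frac{1}{6 - 10 + 100} \left(-23\right) = 92 \cdot \frac{1}{96} \left(-23\right) = 92 \left(- \frac{23}{96}\right) = - \frac{529}{24}$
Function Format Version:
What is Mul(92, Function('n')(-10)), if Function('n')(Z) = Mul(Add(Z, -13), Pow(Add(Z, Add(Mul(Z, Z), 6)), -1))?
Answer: Rational(-529, 24) ≈ -22.042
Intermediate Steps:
Function('n')(Z) = Mul(Pow(Add(6, Z, Pow(Z, 2)), -1), Add(-13, Z)) (Function('n')(Z) = Mul(Add(-13, Z), Pow(Add(Z, Add(Pow(Z, 2), 6)), -1)) = Mul(Add(-13, Z), Pow(Add(Z, Add(6, Pow(Z, 2))), -1)) = Mul(Add(-13, Z), Pow(Add(6, Z, Pow(Z, 2)), -1)) = Mul(Pow(Add(6, Z, Pow(Z, 2)), -1), Add(-13, Z)))
Mul(92, Function('n')(-10)) = Mul(92, Mul(Pow(Add(6, -10, Pow(-10, 2)), -1), Add(-13, -10))) = Mul(92, Mul(Pow(Add(6, -10, 100), -1), -23)) = Mul(92, Mul(Pow(96, -1), -23)) = Mul(92, Mul(Rational(1, 96), -23)) = Mul(92, Rational(-23, 96)) = Rational(-529, 24)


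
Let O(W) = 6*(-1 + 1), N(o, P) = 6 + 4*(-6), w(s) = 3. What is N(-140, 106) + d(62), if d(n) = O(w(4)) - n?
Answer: -80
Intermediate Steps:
N(o, P) = -18 (N(o, P) = 6 - 24 = -18)
O(W) = 0 (O(W) = 6*0 = 0)
d(n) = -n (d(n) = 0 - n = -n)
N(-140, 106) + d(62) = -18 - 1*62 = -18 - 62 = -80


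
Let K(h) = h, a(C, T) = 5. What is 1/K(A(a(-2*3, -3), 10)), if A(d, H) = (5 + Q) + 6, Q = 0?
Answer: 1/11 ≈ 0.090909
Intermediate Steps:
A(d, H) = 11 (A(d, H) = (5 + 0) + 6 = 5 + 6 = 11)
1/K(A(a(-2*3, -3), 10)) = 1/11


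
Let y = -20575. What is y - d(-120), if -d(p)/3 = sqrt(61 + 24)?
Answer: -20575 + 3*sqrt(85) ≈ -20547.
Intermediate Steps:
d(p) = -3*sqrt(85) (d(p) = -3*sqrt(61 + 24) = -3*sqrt(85))
y - d(-120) = -20575 - (-3)*sqrt(85) = -20575 + 3*sqrt(85)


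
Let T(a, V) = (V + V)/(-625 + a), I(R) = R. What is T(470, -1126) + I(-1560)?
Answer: -239548/155 ≈ -1545.5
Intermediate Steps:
T(a, V) = 2*V/(-625 + a) (T(a, V) = (2*V)/(-625 + a) = 2*V/(-625 + a))
T(470, -1126) + I(-1560) = 2*(-1126)/(-625 + 470) - 1560 = 2*(-1126)/(-155) - 1560 = 2*(-1126)*(-1/155) - 1560 = 2252/155 - 1560 = -239548/155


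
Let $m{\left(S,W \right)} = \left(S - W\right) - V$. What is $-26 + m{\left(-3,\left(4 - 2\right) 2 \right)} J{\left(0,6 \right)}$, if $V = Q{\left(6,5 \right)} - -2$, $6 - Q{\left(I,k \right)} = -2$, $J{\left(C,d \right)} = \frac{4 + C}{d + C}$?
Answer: $- \frac{112}{3} \approx -37.333$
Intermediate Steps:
$J{\left(C,d \right)} = \frac{4 + C}{C + d}$
$Q{\left(I,k \right)} = 8$ ($Q{\left(I,k \right)} = 6 - -2 = 6 + 2 = 8$)
$V = 10$ ($V = 8 - -2 = 8 + 2 = 10$)
$m{\left(S,W \right)} = -10 + S - W$ ($m{\left(S,W \right)} = \left(S - W\right) - 10 = -10 + S - W$)
$-26 + m{\left(-3,\left(4 - 2\right) 2 \right)} J{\left(0,6 \right)} = -26 + \left(-10 - 3 - \left(4 - 2\right) 2\right) \frac{4 + 0}{0 + 6} = -26 + \left(-10 - 3 - 2 \cdot 2\right) \frac{1}{6} \cdot 4 = -26 + \left(-10 - 3 - 4\right) \frac{1}{6} \cdot 4 = -26 + \left(-10 - 3 - 4\right) \frac{2}{3} = -26 - \frac{34}{3} = - \frac{112}{3}$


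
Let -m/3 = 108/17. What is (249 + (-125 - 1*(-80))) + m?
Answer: 3144/17 ≈ 184.94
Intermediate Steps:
m = -324/17 ≈ -19.059
(249 + (-125 - 1*(-80))) + m = (249 + (-125 - 1*(-80))) - 324/17 = (249 + (-125 + 80)) - 324/17 = (249 - 45) - 324/17 = 204 - 324/17 = 3144/17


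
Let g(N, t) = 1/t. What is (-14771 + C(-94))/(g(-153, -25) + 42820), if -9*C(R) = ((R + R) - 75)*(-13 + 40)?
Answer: -349550/1070499 ≈ -0.32653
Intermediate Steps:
C(R) = 225 - 6*R (C(R) = -((R + R) - 75)*(-13 + 40)/9 = -(2*R - 75)*27/9 = -(-75 + 2*R)*27/9 = -(-2025 + 54*R)/9 = 225 - 6*R)
(-14771 + C(-94))/(g(-153, -25) + 42820) = (-14771 + (225 - 6*(-94)))/(1/(-25) + 42820) = (-14771 + (225 + 564))/(-1/25 + 42820) = (-14771 + 789)/(1070499/25) = -13982*25/1070499 = -349550/1070499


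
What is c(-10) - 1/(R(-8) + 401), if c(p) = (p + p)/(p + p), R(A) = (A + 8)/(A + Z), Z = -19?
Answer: 400/401 ≈ 0.99751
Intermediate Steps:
R(A) = (8 + A)/(-19 + A) (R(A) = (A + 8)/(A - 19) = (8 + A)/(-19 + A))
c(p) = 1 (c(p) = (2*p)/((2*p)) = (2*p)*(1/(2*p)) = 1)
c(-10) - 1/(R(-8) + 401) = 1 - 1/((8 - 8)/(-19 - 8) + 401) = 1 - 1/(0/(-27) + 401) = 1 - 1/(-1/27*0 + 401) = 1 - 1/(0 + 401) = 1 - 1/401 = 400/401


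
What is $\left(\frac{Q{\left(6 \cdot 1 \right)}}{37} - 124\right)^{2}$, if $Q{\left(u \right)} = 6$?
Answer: $\frac{20994724}{1369} \approx 15336.0$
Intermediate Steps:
$\left(\frac{Q{\left(6 \cdot 1 \right)}}{37} - 124\right)^{2} = \left(\frac{6}{37} - 124\right)^{2} = \left(- \frac{4582}{37}\right)^{2} = \frac{20994724}{1369}$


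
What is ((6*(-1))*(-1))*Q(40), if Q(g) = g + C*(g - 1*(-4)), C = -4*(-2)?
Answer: 2352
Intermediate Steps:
C = 8
Q(g) = 32 + 9*g (Q(g) = g + 8*(g - 1*(-4)) = g + 8*(g + 4) = g + 8*(4 + g) = g + (32 + 8*g) = 32 + 9*g)
((6*(-1))*(-1))*Q(40) = ((6*(-1))*(-1))*(32 + 9*40) = (-6*(-1))*(32 + 360) = 6*392 = 2352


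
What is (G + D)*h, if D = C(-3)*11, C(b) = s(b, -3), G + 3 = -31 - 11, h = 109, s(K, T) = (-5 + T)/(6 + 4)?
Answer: -29321/5 ≈ -5864.2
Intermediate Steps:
s(K, T) = -1/2 + T/10 (s(K, T) = (-5 + T)/10 = (-5 + T)*(1/10) = -1/2 + T/10)
G = -45 (G = -3 + (-31 - 11) = -3 - 42 = -45)
C(b) = -4/5 (C(b) = -1/2 + (1/10)*(-3) = -1/2 - 3/10 = -4/5)
D = -44/5 (D = -4/5*11 = -44/5 ≈ -8.8000)
(G + D)*h = (-45 - 44/5)*109 = -269/5*109 = -29321/5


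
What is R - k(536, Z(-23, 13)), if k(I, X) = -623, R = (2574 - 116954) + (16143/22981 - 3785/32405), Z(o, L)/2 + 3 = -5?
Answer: -16942864541611/148939861 ≈ -1.1376e+5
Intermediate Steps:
Z(o, L) = -16 (Z(o, L) = -6 + 2*(-5) = -6 - 10 = -16)
R = -17035654075014/148939861 (R = -114380 + (16143*(1/22981) - 3785*1/32405) = -114380 + (16143/22981 - 757/6481) = -114380 + 87226166/148939861 = -17035654075014/148939861 ≈ -1.1438e+5)
R - k(536, Z(-23, 13)) = -17035654075014/148939861 - 1*(-623) = -17035654075014/148939861 + 623 = -16942864541611/148939861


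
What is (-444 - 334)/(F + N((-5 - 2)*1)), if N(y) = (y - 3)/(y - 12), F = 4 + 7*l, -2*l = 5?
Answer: 29564/493 ≈ 59.968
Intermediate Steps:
l = -5/2 (l = -½*5 = -5/2 ≈ -2.5000)
F = -27/2 (F = 4 + 7*(-5/2) = 4 - 35/2 = -27/2 ≈ -13.500)
N(y) = (-3 + y)/(-12 + y)
(-444 - 334)/(F + N((-5 - 2)*1)) = (-444 - 334)/(-27/2 + (-3 + (-5 - 2)*1)/(-12 + (-5 - 2)*1)) = -778/(-27/2 + (-3 - 7*1)/(-12 - 7*1)) = -778/(-27/2 + (-3 - 7)/(-12 - 7)) = -778/(-27/2 - 10/(-19)) = -778/(-27/2 - 1/19*(-10)) = -778/(-27/2 + 10/19) = -778/(-493/38) = -778*(-38/493) = 29564/493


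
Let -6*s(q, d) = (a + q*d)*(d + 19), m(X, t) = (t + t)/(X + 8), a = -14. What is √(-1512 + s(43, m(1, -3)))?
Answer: 2*I*√27978/9 ≈ 37.17*I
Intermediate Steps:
m(X, t) = 2*t/(8 + X) (m(X, t) = (2*t)/(8 + X) = 2*t/(8 + X))
s(q, d) = -(-14 + d*q)*(19 + d)/6 (s(q, d) = -(-14 + q*d)*(d + 19)/6 = -(-14 + d*q)*(19 + d)/6)
√(-1512 + s(43, m(1, -3))) = √(-1512 + (133/3 + 7*(2*(-3)/(8 + 1))/3 - 19/6*2*(-3)/(8 + 1)*43 - ⅙*43*(2*(-3)/(8 + 1))²)) = √(-1512 + (133/3 + 7*(2*(-3)/9)/3 - 19/6*2*(-3)/9*43 - ⅙*43*(2*(-3)/9)²)) = √(-1512 + (133/3 + 7*(2*(-3)*(⅑))/3 - 19/6*2*(-3)*(⅑)*43 - ⅙*43*(2*(-3)*(⅑))²)) = √(-1512 + (133/3 + (7/3)*(-⅔) - 19/6*(-⅔)*43 - ⅙*43*(-⅔)²)) = √(-1512 + (133/3 - 14/9 + 817/9 - ⅙*43*4/9)) = √(-1512 + (133/3 - 14/9 + 817/9 - 86/27)) = √(-1512 + 3520/27) = √(-37304/27) = 2*I*√27978/9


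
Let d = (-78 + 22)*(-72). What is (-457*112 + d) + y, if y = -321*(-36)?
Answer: -35596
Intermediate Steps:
d = 4032 (d = -56*(-72) = 4032)
y = 11556
(-457*112 + d) + y = (-457*112 + 4032) + 11556 = (-51184 + 4032) + 11556 = -47152 + 11556 = -35596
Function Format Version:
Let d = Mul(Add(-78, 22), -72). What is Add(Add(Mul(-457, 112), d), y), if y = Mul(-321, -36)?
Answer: -35596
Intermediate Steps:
d = 4032 (d = Mul(-56, -72) = 4032)
y = 11556
Add(Add(Mul(-457, 112), d), y) = Add(Add(Mul(-457, 112), 4032), 11556) = Add(Add(-51184, 4032), 11556) = Add(-47152, 11556) = -35596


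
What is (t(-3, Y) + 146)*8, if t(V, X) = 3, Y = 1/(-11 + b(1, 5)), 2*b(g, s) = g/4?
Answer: 1192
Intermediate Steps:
b(g, s) = g/8 (b(g, s) = (g/4)/2 = g/8)
Y = -8/87 (Y = 1/(-11 + (⅛)*1) = 1/(-11 + ⅛) = 1/(-87/8) = -8/87 ≈ -0.091954)
(t(-3, Y) + 146)*8 = (3 + 146)*8 = 149*8 = 1192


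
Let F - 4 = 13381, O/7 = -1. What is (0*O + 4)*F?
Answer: 53540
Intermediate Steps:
O = -7 (O = 7*(-1) = -7)
F = 13385 (F = 4 + 13381 = 13385)
(0*O + 4)*F = (0*(-7) + 4)*13385 = (0 + 4)*13385 = 4*13385 = 53540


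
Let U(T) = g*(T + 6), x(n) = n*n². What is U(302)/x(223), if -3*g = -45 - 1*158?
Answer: 62524/33268701 ≈ 0.0018794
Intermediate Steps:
g = 203/3 (g = -(-45 - 1*158)/3 = -(-45 - 158)/3 = -⅓*(-203) = 203/3 ≈ 67.667)
x(n) = n³
U(T) = 406 + 203*T/3 (U(T) = 203*(T + 6)/3 = 203*(6 + T)/3 = 406 + 203*T/3)
U(302)/x(223) = (406 + (203/3)*302)/(223³) = (406 + 61306/3)/11089567 = (62524/3)*(1/11089567) = 62524/33268701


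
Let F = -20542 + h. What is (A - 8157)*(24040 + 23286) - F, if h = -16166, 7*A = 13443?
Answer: -2065806900/7 ≈ -2.9512e+8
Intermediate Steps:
A = 13443/7 (A = (1/7)*13443 = 13443/7 ≈ 1920.4)
F = -36708 (F = -20542 - 16166 = -36708)
(A - 8157)*(24040 + 23286) - F = (13443/7 - 8157)*(24040 + 23286) - 1*(-36708) = -43656/7*47326 + 36708 = -2066063856/7 + 36708 = -2065806900/7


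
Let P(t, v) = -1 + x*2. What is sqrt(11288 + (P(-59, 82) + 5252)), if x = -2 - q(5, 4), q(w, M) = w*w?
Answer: sqrt(16485) ≈ 128.39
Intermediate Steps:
q(w, M) = w**2
x = -27 (x = -2 - 1*5**2 = -2 - 1*25 = -2 - 25 = -27)
P(t, v) = -55 (P(t, v) = -1 - 27*2 = -1 - 54 = -55)
sqrt(11288 + (P(-59, 82) + 5252)) = sqrt(11288 + (-55 + 5252)) = sqrt(11288 + 5197) = sqrt(16485)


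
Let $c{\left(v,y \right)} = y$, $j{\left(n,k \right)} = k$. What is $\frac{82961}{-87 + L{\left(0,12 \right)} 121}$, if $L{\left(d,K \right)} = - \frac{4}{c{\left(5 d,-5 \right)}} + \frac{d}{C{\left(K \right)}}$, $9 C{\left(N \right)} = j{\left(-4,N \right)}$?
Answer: $\frac{414805}{49} \approx 8465.4$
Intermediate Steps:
$C{\left(N \right)} = \frac{N}{9}$
$L{\left(d,K \right)} = \frac{4}{5} + \frac{9 d}{K}$ ($L{\left(d,K \right)} = - \frac{4}{-5} + \frac{d}{\frac{1}{9} K} = \left(-4\right) \left(- \frac{1}{5}\right) + d \frac{9}{K} = \frac{4}{5} + \frac{9 d}{K}$)
$\frac{82961}{-87 + L{\left(0,12 \right)} 121} = \frac{82961}{-87 + \left(\frac{4}{5} + 9 \cdot 0 \cdot \frac{1}{12}\right) 121} = \frac{82961}{-87 + \left(\frac{4}{5} + 0\right) 121} = \frac{82961}{-87 + \frac{4}{5} \cdot 121} = \frac{82961}{-87 + \frac{484}{5}} = \frac{82961}{\frac{49}{5}} = 82961 \cdot \frac{5}{49} = \frac{414805}{49}$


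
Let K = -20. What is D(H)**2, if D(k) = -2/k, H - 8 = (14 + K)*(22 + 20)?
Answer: 1/14884 ≈ 6.7186e-5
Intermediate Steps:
H = -244 (H = 8 + (14 - 20)*(22 + 20) = 8 - 6*42 = 8 - 252 = -244)
D(H)**2 = (-2/(-244))**2 = (-2*(-1/244))**2 = (1/122)**2 = 1/14884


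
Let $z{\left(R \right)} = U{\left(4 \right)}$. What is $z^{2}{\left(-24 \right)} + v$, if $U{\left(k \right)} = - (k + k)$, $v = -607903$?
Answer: $-607839$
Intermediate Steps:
$U{\left(k \right)} = - 2 k$
$z{\left(R \right)} = -8$ ($z{\left(R \right)} = \left(-2\right) 4 = -8$)
$z^{2}{\left(-24 \right)} + v = \left(-8\right)^{2} - 607903 = 64 - 607903 = -607839$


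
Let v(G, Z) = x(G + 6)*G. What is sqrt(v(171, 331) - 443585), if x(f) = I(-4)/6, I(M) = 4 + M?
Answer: I*sqrt(443585) ≈ 666.02*I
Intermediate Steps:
x(f) = 0 (x(f) = (4 - 4)/6 = 0*(1/6) = 0)
v(G, Z) = 0 (v(G, Z) = 0*G = 0)
sqrt(v(171, 331) - 443585) = sqrt(0 - 443585) = sqrt(-443585) = I*sqrt(443585)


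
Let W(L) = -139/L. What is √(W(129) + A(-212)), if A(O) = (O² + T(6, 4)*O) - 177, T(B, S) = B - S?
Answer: 2*√184473483/129 ≈ 210.58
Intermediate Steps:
A(O) = -177 + O² + 2*O (A(O) = (O² + (6 - 1*4)*O) - 177 = (O² + (6 - 4)*O) - 177 = (O² + 2*O) - 177 = -177 + O² + 2*O)
√(W(129) + A(-212)) = √(-139/129 + (-177 + (-212)² + 2*(-212))) = √(-139*1/129 + (-177 + 44944 - 424)) = √(-139/129 + 44343) = √(5720108/129) = 2*√184473483/129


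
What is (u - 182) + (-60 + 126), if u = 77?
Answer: -39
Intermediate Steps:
(u - 182) + (-60 + 126) = (77 - 182) + (-60 + 126) = -105 + 66 = -39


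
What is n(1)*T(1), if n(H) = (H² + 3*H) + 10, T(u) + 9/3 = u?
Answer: -28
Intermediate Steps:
T(u) = -3 + u
n(H) = 10 + H² + 3*H
n(1)*T(1) = (10 + 1² + 3*1)*(-3 + 1) = (10 + 1 + 3)*(-2) = 14*(-2) = -28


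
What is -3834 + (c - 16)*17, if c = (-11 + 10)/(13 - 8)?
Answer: -20547/5 ≈ -4109.4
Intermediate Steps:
c = -⅕ (c = -1/5 = -1*⅕ = -⅕ ≈ -0.20000)
-3834 + (c - 16)*17 = -3834 + (-⅕ - 16)*17 = -3834 - 81/5*17 = -3834 - 1377/5 = -20547/5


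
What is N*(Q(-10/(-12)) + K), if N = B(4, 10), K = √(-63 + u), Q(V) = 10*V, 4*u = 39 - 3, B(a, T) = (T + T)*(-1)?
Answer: -500/3 - 60*I*√6 ≈ -166.67 - 146.97*I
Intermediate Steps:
B(a, T) = -2*T (B(a, T) = (2*T)*(-1) = -2*T)
u = 9 (u = (39 - 3)/4 = (¼)*36 = 9)
K = 3*I*√6 (K = √(-63 + 9) = √(-54) = 3*I*√6 ≈ 7.3485*I)
N = -20 (N = -2*10 = -20)
N*(Q(-10/(-12)) + K) = -20*(10*(-10/(-12)) + 3*I*√6) = -20*(10*(-10*(-1/12)) + 3*I*√6) = -20*(10*(⅚) + 3*I*√6) = -20*(25/3 + 3*I*√6) = -500/3 - 60*I*√6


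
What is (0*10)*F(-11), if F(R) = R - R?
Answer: 0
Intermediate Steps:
F(R) = 0
(0*10)*F(-11) = (0*10)*0 = 0*0 = 0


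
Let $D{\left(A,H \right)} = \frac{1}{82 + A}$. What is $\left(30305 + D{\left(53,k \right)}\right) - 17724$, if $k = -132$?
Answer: $\frac{1698436}{135} \approx 12581.0$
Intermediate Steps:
$\left(30305 + D{\left(53,k \right)}\right) - 17724 = \left(30305 + \frac{1}{82 + 53}\right) - 17724 = \left(30305 + \frac{1}{135}\right) - 17724 = \frac{4091176}{135} - 17724 = \frac{1698436}{135}$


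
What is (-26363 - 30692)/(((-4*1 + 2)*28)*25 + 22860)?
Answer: -11411/4292 ≈ -2.6587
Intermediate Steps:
(-26363 - 30692)/(((-4*1 + 2)*28)*25 + 22860) = -57055/(((-4 + 2)*28)*25 + 22860) = -57055/(-2*28*25 + 22860) = -57055/(-56*25 + 22860) = -57055/(-1400 + 22860) = -57055/21460 = -57055*1/21460 = -11411/4292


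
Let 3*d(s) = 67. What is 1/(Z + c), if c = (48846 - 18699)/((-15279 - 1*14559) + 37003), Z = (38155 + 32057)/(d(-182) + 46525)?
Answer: 500267465/2859497157 ≈ 0.17495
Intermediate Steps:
d(s) = 67/3 (d(s) = (⅓)*67 = 67/3)
Z = 105318/69821 (Z = (38155 + 32057)/(67/3 + 46525) = 70212/(139642/3) = 70212*(3/139642) = 105318/69821 ≈ 1.5084)
c = 30147/7165 (c = 30147/((-15279 - 14559) + 37003) = 30147/(-29838 + 37003) = 30147/7165 ≈ 4.2075)
1/(Z + c) = 1/(105318/69821 + 30147/7165) = 1/(2859497157/500267465) = 500267465/2859497157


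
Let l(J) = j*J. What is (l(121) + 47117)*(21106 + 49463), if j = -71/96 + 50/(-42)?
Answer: 741108275301/224 ≈ 3.3085e+9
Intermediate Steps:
j = -1297/672 (j = -71*1/96 + 50*(-1/42) = -71/96 - 25/21 = -1297/672 ≈ -1.9301)
l(J) = -1297*J/672
(l(121) + 47117)*(21106 + 49463) = (-1297/672*121 + 47117)*(21106 + 49463) = (-156937/672 + 47117)*70569 = (31505687/672)*70569 = 741108275301/224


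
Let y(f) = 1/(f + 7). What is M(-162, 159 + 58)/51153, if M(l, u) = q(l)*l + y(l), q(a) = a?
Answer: 4067819/7928715 ≈ 0.51305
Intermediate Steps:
y(f) = 1/(7 + f)
M(l, u) = l² + 1/(7 + l) (M(l, u) = l*l + 1/(7 + l) = l² + 1/(7 + l))
M(-162, 159 + 58)/51153 = ((1 + (-162)²*(7 - 162))/(7 - 162))/51153 = ((1 + 26244*(-155))/(-155))*(1/51153) = -(1 - 4067820)/155*(1/51153) = -1/155*(-4067819)*(1/51153) = (4067819/155)*(1/51153) = 4067819/7928715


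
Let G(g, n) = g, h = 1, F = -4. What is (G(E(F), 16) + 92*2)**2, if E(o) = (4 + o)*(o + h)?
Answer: 33856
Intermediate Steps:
E(o) = (1 + o)*(4 + o) (E(o) = (4 + o)*(o + 1) = (4 + o)*(1 + o) = (1 + o)*(4 + o))
(G(E(F), 16) + 92*2)**2 = ((4 + (-4)**2 + 5*(-4)) + 92*2)**2 = ((4 + 16 - 20) + 184)**2 = (0 + 184)**2 = 184**2 = 33856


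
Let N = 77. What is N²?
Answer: 5929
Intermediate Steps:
N² = 77² = 5929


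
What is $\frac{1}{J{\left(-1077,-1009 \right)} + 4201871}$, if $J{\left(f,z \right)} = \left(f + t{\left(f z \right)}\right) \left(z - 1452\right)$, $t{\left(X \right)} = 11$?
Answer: $\frac{1}{6825297} \approx 1.4651 \cdot 10^{-7}$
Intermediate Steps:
$J{\left(f,z \right)} = \left(-1452 + z\right) \left(11 + f\right)$ ($J{\left(f,z \right)} = \left(f + 11\right) \left(z - 1452\right) = \left(11 + f\right) \left(-1452 + z\right) = \left(-1452 + z\right) \left(11 + f\right)$)
$\frac{1}{J{\left(-1077,-1009 \right)} + 4201871} = \frac{1}{\left(-15972 - -1563804 + 11 \left(-1009\right) - -1086693\right) + 4201871} = \frac{1}{\left(-15972 + 1563804 - 11099 + 1086693\right) + 4201871} = \frac{1}{2623426 + 4201871} = \frac{1}{6825297}$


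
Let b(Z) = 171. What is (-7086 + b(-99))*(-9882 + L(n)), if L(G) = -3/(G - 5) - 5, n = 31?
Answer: 1777604475/26 ≈ 6.8369e+7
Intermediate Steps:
L(G) = -5 - 3/(-5 + G) (L(G) = -3/(-5 + G) - 5 = -5 - 3/(-5 + G))
(-7086 + b(-99))*(-9882 + L(n)) = (-7086 + 171)*(-9882 + (22 - 5*31)/(-5 + 31)) = -6915*(-9882 + (22 - 155)/26) = -6915*(-9882 + (1/26)*(-133)) = -6915*(-9882 - 133/26) = -6915*(-257065/26) = 1777604475/26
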